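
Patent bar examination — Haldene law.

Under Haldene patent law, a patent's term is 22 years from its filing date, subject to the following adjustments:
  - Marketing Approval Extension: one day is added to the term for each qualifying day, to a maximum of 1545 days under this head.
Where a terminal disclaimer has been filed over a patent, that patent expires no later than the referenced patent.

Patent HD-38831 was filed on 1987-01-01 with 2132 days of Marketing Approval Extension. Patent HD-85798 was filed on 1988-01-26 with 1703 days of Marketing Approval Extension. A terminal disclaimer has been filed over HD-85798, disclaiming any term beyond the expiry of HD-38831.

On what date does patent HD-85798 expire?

March 26, 2013

Natural term of HD-85798:
  Base: filing + 22 years → 26 January 2010.
  Marketing Approval Extension: 1703 days claimed exceeds the 1545-day cap, so +1545 days → 20 April 2014.
Expiry of referenced patent HD-38831:
  Base: filing + 22 years → 1 January 2009.
  Marketing Approval Extension: 2132 days claimed exceeds the 1545-day cap, so +1545 days → 26 March 2013.
Terminal disclaimer: HD-85798 expires on the earlier of 20 April 2014 and 26 March 2013.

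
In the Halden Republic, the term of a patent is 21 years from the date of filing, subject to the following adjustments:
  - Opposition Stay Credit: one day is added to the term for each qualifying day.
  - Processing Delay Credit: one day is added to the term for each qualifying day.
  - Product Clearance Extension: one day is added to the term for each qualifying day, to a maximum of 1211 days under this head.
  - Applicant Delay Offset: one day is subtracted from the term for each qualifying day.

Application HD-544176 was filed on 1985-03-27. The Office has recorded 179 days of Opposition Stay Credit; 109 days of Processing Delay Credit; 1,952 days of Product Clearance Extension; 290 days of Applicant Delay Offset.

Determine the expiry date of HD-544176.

2009-07-18

Base term: filing date + 21 years → 27 March 2006.
Opposition Stay Credit: +179 days → 22 September 2006.
Processing Delay Credit: +109 days → 9 January 2007.
Product Clearance Extension: 1952 days claimed exceeds the 1211-day cap, so +1211 days → 4 May 2010.
Applicant Delay Offset: −290 days → 18 July 2009.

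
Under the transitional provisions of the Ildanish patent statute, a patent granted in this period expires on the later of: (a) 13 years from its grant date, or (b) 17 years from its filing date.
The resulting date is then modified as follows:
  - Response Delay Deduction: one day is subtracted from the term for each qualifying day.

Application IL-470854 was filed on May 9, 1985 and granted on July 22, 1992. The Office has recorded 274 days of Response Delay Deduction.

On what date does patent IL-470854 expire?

2004-10-21

(a) grant + 13 years → 22 July 2005.
(b) filing + 17 years → 9 May 2002.
Later of the two: 22 July 2005.
Response Delay Deduction: −274 days → 21 October 2004.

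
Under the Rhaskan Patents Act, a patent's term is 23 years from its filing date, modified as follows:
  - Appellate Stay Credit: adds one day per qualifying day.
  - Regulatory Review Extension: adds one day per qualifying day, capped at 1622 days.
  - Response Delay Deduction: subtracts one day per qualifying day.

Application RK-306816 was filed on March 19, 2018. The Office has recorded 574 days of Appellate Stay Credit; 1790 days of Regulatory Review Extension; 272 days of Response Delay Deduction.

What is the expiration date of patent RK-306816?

June 25, 2046

Base term: filing date + 23 years → 19 March 2041.
Appellate Stay Credit: +574 days → 14 October 2042.
Regulatory Review Extension: 1790 days claimed exceeds the 1622-day cap, so +1622 days → 24 March 2047.
Response Delay Deduction: −272 days → 25 June 2046.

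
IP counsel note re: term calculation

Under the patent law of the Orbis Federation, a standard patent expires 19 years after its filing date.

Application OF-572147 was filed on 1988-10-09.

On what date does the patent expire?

Filing date + 19 years → 9 October 2007.

October 9, 2007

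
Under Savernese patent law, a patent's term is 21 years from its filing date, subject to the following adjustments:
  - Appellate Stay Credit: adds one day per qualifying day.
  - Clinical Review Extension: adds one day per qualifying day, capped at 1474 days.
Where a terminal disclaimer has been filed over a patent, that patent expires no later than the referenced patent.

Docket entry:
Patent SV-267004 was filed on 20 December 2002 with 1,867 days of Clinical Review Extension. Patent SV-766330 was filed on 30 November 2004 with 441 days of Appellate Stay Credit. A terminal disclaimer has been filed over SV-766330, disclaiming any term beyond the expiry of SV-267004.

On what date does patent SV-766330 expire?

Natural term of SV-766330:
  Base: filing + 21 years → 30 November 2025.
  Appellate Stay Credit: +441 days → 14 February 2027.
Expiry of referenced patent SV-267004:
  Base: filing + 21 years → 20 December 2023.
  Clinical Review Extension: 1867 days claimed exceeds the 1474-day cap, so +1474 days → 2 January 2028.
Terminal disclaimer: SV-766330 expires on the earlier of 14 February 2027 and 2 January 2028.

February 14, 2027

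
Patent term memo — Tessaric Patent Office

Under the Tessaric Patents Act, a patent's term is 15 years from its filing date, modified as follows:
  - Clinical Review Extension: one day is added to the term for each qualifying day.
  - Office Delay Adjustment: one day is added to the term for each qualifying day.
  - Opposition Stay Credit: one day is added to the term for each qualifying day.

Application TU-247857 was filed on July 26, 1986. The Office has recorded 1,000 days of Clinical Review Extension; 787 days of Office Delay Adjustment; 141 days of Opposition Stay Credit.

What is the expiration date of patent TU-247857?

Base term: filing date + 15 years → 26 July 2001.
Clinical Review Extension: +1000 days → 21 April 2004.
Office Delay Adjustment: +787 days → 17 June 2006.
Opposition Stay Credit: +141 days → 5 November 2006.

2006-11-05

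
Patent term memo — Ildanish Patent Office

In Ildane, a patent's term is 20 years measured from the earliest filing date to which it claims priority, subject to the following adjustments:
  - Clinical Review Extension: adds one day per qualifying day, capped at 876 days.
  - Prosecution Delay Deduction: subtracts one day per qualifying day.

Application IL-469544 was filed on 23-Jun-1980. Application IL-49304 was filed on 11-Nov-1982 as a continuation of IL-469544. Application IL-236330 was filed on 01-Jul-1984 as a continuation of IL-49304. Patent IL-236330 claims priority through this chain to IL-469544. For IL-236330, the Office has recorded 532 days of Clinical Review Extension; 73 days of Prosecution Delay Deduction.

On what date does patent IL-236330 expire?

2001-09-25

Earliest priority filing: 23 June 1980.
Base term: 23 June 1980 + 20 years → 23 June 2000.
Clinical Review Extension: 532 days (within the 876-day cap) → +532 days → 7 December 2001.
Prosecution Delay Deduction: −73 days → 25 September 2001.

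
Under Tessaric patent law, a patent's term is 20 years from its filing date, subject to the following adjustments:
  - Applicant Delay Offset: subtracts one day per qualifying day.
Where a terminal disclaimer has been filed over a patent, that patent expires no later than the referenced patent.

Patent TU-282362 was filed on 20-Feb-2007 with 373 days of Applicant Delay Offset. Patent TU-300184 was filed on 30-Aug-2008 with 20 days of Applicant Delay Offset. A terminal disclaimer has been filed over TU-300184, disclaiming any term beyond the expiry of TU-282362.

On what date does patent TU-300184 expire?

2026-02-12

Natural term of TU-300184:
  Base: filing + 20 years → 30 August 2028.
  Applicant Delay Offset: −20 days → 10 August 2028.
Expiry of referenced patent TU-282362:
  Base: filing + 20 years → 20 February 2027.
  Applicant Delay Offset: −373 days → 12 February 2026.
Terminal disclaimer: TU-300184 expires on the earlier of 10 August 2028 and 12 February 2026.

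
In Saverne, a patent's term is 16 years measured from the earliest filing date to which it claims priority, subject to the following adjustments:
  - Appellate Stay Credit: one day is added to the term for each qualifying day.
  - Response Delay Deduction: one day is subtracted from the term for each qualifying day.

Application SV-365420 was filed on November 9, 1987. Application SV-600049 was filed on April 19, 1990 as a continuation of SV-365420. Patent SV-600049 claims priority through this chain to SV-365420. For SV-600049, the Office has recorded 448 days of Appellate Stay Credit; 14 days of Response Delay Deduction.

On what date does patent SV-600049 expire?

2005-01-16

Earliest priority filing: 9 November 1987.
Base term: 9 November 1987 + 16 years → 9 November 2003.
Appellate Stay Credit: +448 days → 30 January 2005.
Response Delay Deduction: −14 days → 16 January 2005.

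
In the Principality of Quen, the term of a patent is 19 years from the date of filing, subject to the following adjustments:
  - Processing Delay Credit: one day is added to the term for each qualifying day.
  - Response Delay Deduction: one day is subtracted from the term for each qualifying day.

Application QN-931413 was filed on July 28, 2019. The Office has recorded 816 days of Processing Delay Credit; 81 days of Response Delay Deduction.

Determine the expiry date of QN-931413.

Base term: filing date + 19 years → 28 July 2038.
Processing Delay Credit: +816 days → 21 October 2040.
Response Delay Deduction: −81 days → 1 August 2040.

2040-08-01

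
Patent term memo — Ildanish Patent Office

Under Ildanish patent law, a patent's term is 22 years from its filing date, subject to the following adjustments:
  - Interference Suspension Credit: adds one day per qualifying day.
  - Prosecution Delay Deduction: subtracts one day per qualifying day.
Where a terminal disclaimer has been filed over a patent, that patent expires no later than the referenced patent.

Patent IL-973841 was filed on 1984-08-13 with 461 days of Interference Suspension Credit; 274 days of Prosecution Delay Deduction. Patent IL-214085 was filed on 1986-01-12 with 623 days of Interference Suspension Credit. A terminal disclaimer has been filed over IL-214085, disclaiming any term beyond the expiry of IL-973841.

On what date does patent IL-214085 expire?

Natural term of IL-214085:
  Base: filing + 22 years → 12 January 2008.
  Interference Suspension Credit: +623 days → 26 September 2009.
Expiry of referenced patent IL-973841:
  Base: filing + 22 years → 13 August 2006.
  Interference Suspension Credit: +461 days → 17 November 2007.
  Prosecution Delay Deduction: −274 days → 16 February 2007.
Terminal disclaimer: IL-214085 expires on the earlier of 26 September 2009 and 16 February 2007.

2007-02-16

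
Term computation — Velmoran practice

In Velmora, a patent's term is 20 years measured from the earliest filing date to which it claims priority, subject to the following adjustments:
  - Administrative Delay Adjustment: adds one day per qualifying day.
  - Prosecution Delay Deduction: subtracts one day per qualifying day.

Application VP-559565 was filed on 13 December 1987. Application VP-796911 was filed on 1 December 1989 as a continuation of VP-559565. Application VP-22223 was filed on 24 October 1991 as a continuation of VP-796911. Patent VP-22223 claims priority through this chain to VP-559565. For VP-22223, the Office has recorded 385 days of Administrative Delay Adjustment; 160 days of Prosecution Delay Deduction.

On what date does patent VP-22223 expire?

2008-07-25

Earliest priority filing: 13 December 1987.
Base term: 13 December 1987 + 20 years → 13 December 2007.
Administrative Delay Adjustment: +385 days → 1 January 2009.
Prosecution Delay Deduction: −160 days → 25 July 2008.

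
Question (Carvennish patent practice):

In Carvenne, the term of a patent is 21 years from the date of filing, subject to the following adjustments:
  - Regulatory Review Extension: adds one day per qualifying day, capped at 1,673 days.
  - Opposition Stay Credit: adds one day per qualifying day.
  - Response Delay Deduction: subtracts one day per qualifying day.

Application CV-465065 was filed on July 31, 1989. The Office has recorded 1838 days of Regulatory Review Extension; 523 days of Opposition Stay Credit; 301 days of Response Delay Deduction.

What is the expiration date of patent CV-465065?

Base term: filing date + 21 years → 31 July 2010.
Regulatory Review Extension: 1838 days claimed exceeds the 1673-day cap, so +1673 days → 28 February 2015.
Opposition Stay Credit: +523 days → 4 August 2016.
Response Delay Deduction: −301 days → 8 October 2015.

October 8, 2015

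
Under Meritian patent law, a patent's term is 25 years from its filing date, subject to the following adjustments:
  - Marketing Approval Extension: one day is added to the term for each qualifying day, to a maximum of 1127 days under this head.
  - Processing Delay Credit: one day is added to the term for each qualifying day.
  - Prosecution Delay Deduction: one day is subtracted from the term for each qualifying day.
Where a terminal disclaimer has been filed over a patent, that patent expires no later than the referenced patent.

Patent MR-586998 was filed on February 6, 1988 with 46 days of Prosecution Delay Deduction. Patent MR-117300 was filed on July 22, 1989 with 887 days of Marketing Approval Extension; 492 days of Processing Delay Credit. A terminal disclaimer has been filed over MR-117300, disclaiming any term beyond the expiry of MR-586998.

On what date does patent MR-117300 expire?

Natural term of MR-117300:
  Base: filing + 25 years → 22 July 2014.
  Marketing Approval Extension: 887 days (within the 1127-day cap) → +887 days → 25 December 2016.
  Processing Delay Credit: +492 days → 1 May 2018.
Expiry of referenced patent MR-586998:
  Base: filing + 25 years → 6 February 2013.
  Prosecution Delay Deduction: −46 days → 22 December 2012.
Terminal disclaimer: MR-117300 expires on the earlier of 1 May 2018 and 22 December 2012.

December 22, 2012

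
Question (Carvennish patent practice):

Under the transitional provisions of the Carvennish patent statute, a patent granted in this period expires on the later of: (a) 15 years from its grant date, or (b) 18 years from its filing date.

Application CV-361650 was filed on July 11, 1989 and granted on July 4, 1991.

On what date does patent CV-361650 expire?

(a) grant + 15 years → 4 July 2006.
(b) filing + 18 years → 11 July 2007.
Later of the two: 11 July 2007.

July 11, 2007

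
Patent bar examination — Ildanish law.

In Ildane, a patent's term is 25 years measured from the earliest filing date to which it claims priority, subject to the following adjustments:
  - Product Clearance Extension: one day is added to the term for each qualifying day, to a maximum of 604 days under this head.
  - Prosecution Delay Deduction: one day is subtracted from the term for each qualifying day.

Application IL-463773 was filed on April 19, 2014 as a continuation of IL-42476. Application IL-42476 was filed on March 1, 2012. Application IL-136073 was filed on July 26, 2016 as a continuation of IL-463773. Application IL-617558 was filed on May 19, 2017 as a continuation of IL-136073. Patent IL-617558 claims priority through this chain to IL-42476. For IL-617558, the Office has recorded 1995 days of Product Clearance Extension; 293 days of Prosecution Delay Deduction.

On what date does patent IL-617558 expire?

2038-01-06

Earliest priority filing: 1 March 2012.
Base term: 1 March 2012 + 25 years → 1 March 2037.
Product Clearance Extension: 1995 days claimed exceeds the 604-day cap, so +604 days → 26 October 2038.
Prosecution Delay Deduction: −293 days → 6 January 2038.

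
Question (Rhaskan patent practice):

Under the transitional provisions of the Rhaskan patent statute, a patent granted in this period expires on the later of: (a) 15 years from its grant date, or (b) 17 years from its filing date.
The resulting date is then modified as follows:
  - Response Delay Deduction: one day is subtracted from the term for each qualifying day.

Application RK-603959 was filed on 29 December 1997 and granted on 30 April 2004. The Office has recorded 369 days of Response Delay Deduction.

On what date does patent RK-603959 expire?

2018-04-26

(a) grant + 15 years → 30 April 2019.
(b) filing + 17 years → 29 December 2014.
Later of the two: 30 April 2019.
Response Delay Deduction: −369 days → 26 April 2018.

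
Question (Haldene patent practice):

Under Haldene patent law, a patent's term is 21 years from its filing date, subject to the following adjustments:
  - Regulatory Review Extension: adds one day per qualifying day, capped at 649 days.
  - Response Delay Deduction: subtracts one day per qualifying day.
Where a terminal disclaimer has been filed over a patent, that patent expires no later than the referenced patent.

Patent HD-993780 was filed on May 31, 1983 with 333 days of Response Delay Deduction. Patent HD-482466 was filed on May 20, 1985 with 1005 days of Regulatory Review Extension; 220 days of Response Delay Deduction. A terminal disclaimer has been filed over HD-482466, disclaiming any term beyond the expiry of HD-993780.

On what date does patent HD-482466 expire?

2003-07-03

Natural term of HD-482466:
  Base: filing + 21 years → 20 May 2006.
  Regulatory Review Extension: 1005 days claimed exceeds the 649-day cap, so +649 days → 28 February 2008.
  Response Delay Deduction: −220 days → 23 July 2007.
Expiry of referenced patent HD-993780:
  Base: filing + 21 years → 31 May 2004.
  Response Delay Deduction: −333 days → 3 July 2003.
Terminal disclaimer: HD-482466 expires on the earlier of 23 July 2007 and 3 July 2003.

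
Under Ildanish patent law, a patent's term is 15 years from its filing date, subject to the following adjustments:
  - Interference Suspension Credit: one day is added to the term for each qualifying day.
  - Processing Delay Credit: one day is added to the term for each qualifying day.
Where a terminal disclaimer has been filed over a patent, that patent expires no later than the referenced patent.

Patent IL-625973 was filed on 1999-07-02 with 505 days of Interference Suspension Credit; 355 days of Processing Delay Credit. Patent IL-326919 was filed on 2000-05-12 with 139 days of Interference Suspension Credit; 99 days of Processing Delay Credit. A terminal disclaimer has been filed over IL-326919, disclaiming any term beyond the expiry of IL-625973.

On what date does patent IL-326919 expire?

2016-01-05

Natural term of IL-326919:
  Base: filing + 15 years → 12 May 2015.
  Interference Suspension Credit: +139 days → 28 September 2015.
  Processing Delay Credit: +99 days → 5 January 2016.
Expiry of referenced patent IL-625973:
  Base: filing + 15 years → 2 July 2014.
  Interference Suspension Credit: +505 days → 19 November 2015.
  Processing Delay Credit: +355 days → 8 November 2016.
Terminal disclaimer: IL-326919 expires on the earlier of 5 January 2016 and 8 November 2016.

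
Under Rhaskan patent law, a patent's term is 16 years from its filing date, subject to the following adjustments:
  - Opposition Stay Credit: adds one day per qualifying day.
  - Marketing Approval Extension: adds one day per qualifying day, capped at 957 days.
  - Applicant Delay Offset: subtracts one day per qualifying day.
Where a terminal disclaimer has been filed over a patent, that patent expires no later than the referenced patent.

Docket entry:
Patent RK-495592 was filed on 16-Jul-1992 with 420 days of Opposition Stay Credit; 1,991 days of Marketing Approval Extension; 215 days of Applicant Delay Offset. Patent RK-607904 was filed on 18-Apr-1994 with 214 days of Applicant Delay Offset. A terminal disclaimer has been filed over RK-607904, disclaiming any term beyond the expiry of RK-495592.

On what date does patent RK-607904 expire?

Natural term of RK-607904:
  Base: filing + 16 years → 18 April 2010.
  Applicant Delay Offset: −214 days → 16 September 2009.
Expiry of referenced patent RK-495592:
  Base: filing + 16 years → 16 July 2008.
  Opposition Stay Credit: +420 days → 9 September 2009.
  Marketing Approval Extension: 1991 days claimed exceeds the 957-day cap, so +957 days → 23 April 2012.
  Applicant Delay Offset: −215 days → 21 September 2011.
Terminal disclaimer: RK-607904 expires on the earlier of 16 September 2009 and 21 September 2011.

2009-09-16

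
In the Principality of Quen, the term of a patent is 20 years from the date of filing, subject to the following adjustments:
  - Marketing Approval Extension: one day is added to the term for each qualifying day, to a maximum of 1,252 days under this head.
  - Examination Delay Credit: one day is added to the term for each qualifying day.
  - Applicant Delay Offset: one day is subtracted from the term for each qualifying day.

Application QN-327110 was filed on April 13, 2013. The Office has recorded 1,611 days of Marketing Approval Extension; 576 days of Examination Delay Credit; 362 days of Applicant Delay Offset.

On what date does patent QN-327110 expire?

2037-04-18

Base term: filing date + 20 years → 13 April 2033.
Marketing Approval Extension: 1611 days claimed exceeds the 1252-day cap, so +1252 days → 16 September 2036.
Examination Delay Credit: +576 days → 15 April 2038.
Applicant Delay Offset: −362 days → 18 April 2037.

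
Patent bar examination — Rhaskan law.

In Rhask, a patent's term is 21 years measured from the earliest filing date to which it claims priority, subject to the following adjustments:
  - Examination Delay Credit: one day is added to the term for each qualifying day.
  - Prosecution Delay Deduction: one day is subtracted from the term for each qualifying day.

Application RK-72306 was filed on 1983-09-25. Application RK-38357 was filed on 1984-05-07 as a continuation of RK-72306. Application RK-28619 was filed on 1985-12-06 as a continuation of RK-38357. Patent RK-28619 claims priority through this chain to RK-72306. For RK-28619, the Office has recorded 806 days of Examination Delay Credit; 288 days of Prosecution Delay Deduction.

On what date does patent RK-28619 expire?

2006-02-25

Earliest priority filing: 25 September 1983.
Base term: 25 September 1983 + 21 years → 25 September 2004.
Examination Delay Credit: +806 days → 10 December 2006.
Prosecution Delay Deduction: −288 days → 25 February 2006.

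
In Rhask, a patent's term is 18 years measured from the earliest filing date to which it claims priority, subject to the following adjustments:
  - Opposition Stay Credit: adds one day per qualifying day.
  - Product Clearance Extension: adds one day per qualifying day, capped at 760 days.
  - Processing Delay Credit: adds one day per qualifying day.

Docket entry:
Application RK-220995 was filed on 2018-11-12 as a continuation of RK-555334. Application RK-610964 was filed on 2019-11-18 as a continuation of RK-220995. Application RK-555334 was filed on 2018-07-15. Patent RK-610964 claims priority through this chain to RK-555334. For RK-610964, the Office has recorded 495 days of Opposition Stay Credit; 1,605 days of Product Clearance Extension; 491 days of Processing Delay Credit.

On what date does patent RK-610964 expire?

Earliest priority filing: 15 July 2018.
Base term: 15 July 2018 + 18 years → 15 July 2036.
Opposition Stay Credit: +495 days → 22 November 2037.
Product Clearance Extension: 1605 days claimed exceeds the 760-day cap, so +760 days → 22 December 2039.
Processing Delay Credit: +491 days → 26 April 2041.

April 26, 2041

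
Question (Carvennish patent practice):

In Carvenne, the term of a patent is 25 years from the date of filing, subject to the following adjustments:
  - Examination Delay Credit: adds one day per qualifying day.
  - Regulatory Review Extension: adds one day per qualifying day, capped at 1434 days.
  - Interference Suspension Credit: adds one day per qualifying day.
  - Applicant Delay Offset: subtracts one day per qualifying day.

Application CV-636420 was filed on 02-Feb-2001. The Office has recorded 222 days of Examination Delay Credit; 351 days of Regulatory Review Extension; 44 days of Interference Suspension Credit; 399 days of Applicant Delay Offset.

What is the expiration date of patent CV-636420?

September 8, 2026

Base term: filing date + 25 years → 2 February 2026.
Examination Delay Credit: +222 days → 12 September 2026.
Regulatory Review Extension: 351 days (within the 1434-day cap) → +351 days → 29 August 2027.
Interference Suspension Credit: +44 days → 12 October 2027.
Applicant Delay Offset: −399 days → 8 September 2026.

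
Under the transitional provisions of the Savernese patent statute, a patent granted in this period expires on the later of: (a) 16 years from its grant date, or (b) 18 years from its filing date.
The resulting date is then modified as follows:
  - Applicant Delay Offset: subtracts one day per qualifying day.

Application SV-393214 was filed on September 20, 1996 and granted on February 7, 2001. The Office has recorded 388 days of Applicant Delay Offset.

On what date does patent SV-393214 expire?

2016-01-16

(a) grant + 16 years → 7 February 2017.
(b) filing + 18 years → 20 September 2014.
Later of the two: 7 February 2017.
Applicant Delay Offset: −388 days → 16 January 2016.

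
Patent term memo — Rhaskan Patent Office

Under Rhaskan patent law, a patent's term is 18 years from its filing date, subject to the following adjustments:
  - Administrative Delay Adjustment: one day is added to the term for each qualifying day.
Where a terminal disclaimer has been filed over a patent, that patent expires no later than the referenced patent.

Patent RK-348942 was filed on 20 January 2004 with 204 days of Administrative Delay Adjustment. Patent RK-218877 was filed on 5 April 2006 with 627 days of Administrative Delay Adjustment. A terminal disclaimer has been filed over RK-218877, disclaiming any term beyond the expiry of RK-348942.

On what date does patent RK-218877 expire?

August 12, 2022

Natural term of RK-218877:
  Base: filing + 18 years → 5 April 2024.
  Administrative Delay Adjustment: +627 days → 23 December 2025.
Expiry of referenced patent RK-348942:
  Base: filing + 18 years → 20 January 2022.
  Administrative Delay Adjustment: +204 days → 12 August 2022.
Terminal disclaimer: RK-218877 expires on the earlier of 23 December 2025 and 12 August 2022.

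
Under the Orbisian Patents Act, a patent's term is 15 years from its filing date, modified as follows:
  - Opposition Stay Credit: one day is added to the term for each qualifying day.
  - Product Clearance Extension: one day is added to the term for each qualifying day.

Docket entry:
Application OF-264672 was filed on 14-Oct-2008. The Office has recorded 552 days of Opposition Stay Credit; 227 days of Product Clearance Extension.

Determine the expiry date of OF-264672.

December 1, 2025

Base term: filing date + 15 years → 14 October 2023.
Opposition Stay Credit: +552 days → 18 April 2025.
Product Clearance Extension: +227 days → 1 December 2025.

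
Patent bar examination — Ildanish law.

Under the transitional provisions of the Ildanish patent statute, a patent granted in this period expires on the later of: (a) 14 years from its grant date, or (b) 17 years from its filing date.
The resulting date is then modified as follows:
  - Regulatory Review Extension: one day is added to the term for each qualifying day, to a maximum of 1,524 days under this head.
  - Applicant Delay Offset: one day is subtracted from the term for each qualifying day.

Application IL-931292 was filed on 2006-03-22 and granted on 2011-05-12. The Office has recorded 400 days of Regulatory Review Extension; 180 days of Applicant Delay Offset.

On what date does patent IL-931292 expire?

December 18, 2025

(a) grant + 14 years → 12 May 2025.
(b) filing + 17 years → 22 March 2023.
Later of the two: 12 May 2025.
Regulatory Review Extension: 400 days (within the 1524-day cap) → +400 days → 16 June 2026.
Applicant Delay Offset: −180 days → 18 December 2025.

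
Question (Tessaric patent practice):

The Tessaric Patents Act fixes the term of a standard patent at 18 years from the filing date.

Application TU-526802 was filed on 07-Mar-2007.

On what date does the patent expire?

2025-03-07

Filing date + 18 years → 7 March 2025.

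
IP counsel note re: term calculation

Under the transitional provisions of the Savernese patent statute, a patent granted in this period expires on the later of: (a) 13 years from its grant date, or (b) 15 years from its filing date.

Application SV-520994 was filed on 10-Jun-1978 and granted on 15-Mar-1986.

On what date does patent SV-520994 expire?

1999-03-15

(a) grant + 13 years → 15 March 1999.
(b) filing + 15 years → 10 June 1993.
Later of the two: 15 March 1999.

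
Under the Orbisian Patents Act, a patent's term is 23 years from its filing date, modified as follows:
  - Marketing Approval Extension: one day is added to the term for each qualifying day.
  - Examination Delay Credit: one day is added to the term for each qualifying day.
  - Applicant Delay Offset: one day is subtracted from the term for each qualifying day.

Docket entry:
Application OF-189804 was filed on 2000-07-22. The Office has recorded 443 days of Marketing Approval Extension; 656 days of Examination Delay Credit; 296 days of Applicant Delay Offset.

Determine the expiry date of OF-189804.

October 2, 2025

Base term: filing date + 23 years → 22 July 2023.
Marketing Approval Extension: +443 days → 7 October 2024.
Examination Delay Credit: +656 days → 25 July 2026.
Applicant Delay Offset: −296 days → 2 October 2025.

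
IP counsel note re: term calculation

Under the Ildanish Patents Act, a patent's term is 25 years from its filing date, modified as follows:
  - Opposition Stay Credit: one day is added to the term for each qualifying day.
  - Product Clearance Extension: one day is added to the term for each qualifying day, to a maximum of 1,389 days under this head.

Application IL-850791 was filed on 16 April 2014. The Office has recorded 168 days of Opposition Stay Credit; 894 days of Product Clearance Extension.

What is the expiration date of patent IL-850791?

2042-03-13

Base term: filing date + 25 years → 16 April 2039.
Opposition Stay Credit: +168 days → 1 October 2039.
Product Clearance Extension: 894 days (within the 1389-day cap) → +894 days → 13 March 2042.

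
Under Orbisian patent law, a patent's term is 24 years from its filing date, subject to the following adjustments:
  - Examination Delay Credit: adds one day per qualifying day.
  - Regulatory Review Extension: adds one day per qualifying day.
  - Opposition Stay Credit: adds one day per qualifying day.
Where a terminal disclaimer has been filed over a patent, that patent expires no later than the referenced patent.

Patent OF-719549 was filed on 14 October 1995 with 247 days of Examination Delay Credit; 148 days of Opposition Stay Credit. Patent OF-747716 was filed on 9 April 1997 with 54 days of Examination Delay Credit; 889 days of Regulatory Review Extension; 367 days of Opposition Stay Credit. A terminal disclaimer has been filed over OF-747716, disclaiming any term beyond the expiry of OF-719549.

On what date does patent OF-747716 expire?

Natural term of OF-747716:
  Base: filing + 24 years → 9 April 2021.
  Examination Delay Credit: +54 days → 2 June 2021.
  Regulatory Review Extension: +889 days → 8 November 2023.
  Opposition Stay Credit: +367 days → 9 November 2024.
Expiry of referenced patent OF-719549:
  Base: filing + 24 years → 14 October 2019.
  Examination Delay Credit: +247 days → 17 June 2020.
  Opposition Stay Credit: +148 days → 12 November 2020.
Terminal disclaimer: OF-747716 expires on the earlier of 9 November 2024 and 12 November 2020.

November 12, 2020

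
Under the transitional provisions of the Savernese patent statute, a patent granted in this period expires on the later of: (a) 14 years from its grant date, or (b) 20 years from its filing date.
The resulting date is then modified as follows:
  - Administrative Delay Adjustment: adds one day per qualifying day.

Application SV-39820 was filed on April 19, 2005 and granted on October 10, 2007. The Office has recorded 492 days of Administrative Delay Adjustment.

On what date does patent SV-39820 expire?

(a) grant + 14 years → 10 October 2021.
(b) filing + 20 years → 19 April 2025.
Later of the two: 19 April 2025.
Administrative Delay Adjustment: +492 days → 24 August 2026.

August 24, 2026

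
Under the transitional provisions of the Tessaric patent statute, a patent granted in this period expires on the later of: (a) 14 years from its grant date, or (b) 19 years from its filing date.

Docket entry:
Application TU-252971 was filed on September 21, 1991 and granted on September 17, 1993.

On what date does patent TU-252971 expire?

2010-09-21

(a) grant + 14 years → 17 September 2007.
(b) filing + 19 years → 21 September 2010.
Later of the two: 21 September 2010.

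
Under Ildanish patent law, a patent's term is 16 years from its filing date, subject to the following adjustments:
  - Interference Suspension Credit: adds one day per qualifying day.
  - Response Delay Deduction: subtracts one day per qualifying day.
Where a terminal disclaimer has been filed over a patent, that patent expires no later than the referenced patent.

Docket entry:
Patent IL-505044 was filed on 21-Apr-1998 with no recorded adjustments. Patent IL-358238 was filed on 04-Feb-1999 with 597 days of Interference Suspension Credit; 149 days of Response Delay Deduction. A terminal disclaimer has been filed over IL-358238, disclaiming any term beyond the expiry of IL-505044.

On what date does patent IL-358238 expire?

April 21, 2014

Natural term of IL-358238:
  Base: filing + 16 years → 4 February 2015.
  Interference Suspension Credit: +597 days → 23 September 2016.
  Response Delay Deduction: −149 days → 27 April 2016.
Expiry of referenced patent IL-505044:
  Base: filing + 16 years → 21 April 2014.
Terminal disclaimer: IL-358238 expires on the earlier of 27 April 2016 and 21 April 2014.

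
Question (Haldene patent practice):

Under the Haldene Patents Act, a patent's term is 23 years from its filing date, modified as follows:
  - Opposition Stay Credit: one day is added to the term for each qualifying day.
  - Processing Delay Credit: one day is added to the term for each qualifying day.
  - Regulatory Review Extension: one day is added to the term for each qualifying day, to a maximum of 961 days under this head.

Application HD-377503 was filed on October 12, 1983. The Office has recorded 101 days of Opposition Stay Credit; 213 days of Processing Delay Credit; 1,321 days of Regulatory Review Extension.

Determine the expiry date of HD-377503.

Base term: filing date + 23 years → 12 October 2006.
Opposition Stay Credit: +101 days → 21 January 2007.
Processing Delay Credit: +213 days → 22 August 2007.
Regulatory Review Extension: 1321 days claimed exceeds the 961-day cap, so +961 days → 9 April 2010.

April 9, 2010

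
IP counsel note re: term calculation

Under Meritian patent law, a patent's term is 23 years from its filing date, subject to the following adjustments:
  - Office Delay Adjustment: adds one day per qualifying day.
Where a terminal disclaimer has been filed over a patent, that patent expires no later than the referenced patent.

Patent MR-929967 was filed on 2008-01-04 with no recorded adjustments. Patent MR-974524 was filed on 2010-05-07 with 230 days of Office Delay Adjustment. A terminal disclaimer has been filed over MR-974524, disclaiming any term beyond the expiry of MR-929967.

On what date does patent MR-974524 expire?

2031-01-04

Natural term of MR-974524:
  Base: filing + 23 years → 7 May 2033.
  Office Delay Adjustment: +230 days → 23 December 2033.
Expiry of referenced patent MR-929967:
  Base: filing + 23 years → 4 January 2031.
Terminal disclaimer: MR-974524 expires on the earlier of 23 December 2033 and 4 January 2031.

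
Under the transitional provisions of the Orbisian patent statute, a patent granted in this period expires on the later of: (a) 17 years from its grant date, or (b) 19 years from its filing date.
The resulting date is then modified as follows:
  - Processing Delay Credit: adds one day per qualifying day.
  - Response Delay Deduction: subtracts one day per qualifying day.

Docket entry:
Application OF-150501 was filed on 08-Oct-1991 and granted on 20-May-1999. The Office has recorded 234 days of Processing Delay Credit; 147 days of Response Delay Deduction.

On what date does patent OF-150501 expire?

2016-08-15

(a) grant + 17 years → 20 May 2016.
(b) filing + 19 years → 8 October 2010.
Later of the two: 20 May 2016.
Processing Delay Credit: +234 days → 9 January 2017.
Response Delay Deduction: −147 days → 15 August 2016.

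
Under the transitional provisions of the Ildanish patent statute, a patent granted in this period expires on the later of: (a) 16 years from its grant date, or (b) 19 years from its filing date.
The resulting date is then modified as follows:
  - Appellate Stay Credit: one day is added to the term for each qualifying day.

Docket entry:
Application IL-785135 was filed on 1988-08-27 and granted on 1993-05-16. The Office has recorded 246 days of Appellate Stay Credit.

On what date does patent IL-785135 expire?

January 17, 2010

(a) grant + 16 years → 16 May 2009.
(b) filing + 19 years → 27 August 2007.
Later of the two: 16 May 2009.
Appellate Stay Credit: +246 days → 17 January 2010.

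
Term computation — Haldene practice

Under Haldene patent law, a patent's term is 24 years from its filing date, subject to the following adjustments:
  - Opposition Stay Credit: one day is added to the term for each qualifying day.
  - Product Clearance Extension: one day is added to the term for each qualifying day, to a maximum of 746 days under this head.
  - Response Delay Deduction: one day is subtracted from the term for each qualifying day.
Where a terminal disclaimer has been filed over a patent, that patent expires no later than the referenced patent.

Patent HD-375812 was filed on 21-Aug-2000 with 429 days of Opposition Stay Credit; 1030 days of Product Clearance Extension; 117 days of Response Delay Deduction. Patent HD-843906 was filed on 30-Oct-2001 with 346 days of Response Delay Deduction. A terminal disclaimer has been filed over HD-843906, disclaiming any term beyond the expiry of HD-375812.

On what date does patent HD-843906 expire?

Natural term of HD-843906:
  Base: filing + 24 years → 30 October 2025.
  Response Delay Deduction: −346 days → 18 November 2024.
Expiry of referenced patent HD-375812:
  Base: filing + 24 years → 21 August 2024.
  Opposition Stay Credit: +429 days → 24 October 2025.
  Product Clearance Extension: 1030 days claimed exceeds the 746-day cap, so +746 days → 9 November 2027.
  Response Delay Deduction: −117 days → 15 July 2027.
Terminal disclaimer: HD-843906 expires on the earlier of 18 November 2024 and 15 July 2027.

2024-11-18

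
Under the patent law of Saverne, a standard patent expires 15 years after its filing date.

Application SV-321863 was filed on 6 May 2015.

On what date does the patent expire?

2030-05-06

Filing date + 15 years → 6 May 2030.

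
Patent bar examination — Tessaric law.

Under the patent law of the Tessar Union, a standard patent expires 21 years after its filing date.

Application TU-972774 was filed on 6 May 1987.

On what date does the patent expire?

2008-05-06

Filing date + 21 years → 6 May 2008.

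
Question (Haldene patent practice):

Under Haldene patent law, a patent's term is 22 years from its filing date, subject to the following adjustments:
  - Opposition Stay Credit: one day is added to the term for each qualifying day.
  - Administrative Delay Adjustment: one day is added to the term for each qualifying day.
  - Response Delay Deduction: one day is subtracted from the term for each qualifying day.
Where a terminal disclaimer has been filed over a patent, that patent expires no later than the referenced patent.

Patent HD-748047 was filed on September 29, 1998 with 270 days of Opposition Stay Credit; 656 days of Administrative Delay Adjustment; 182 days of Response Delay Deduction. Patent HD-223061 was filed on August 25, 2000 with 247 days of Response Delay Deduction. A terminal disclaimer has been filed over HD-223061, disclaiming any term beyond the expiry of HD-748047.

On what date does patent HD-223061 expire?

December 21, 2021

Natural term of HD-223061:
  Base: filing + 22 years → 25 August 2022.
  Response Delay Deduction: −247 days → 21 December 2021.
Expiry of referenced patent HD-748047:
  Base: filing + 22 years → 29 September 2020.
  Opposition Stay Credit: +270 days → 26 June 2021.
  Administrative Delay Adjustment: +656 days → 13 April 2023.
  Response Delay Deduction: −182 days → 13 October 2022.
Terminal disclaimer: HD-223061 expires on the earlier of 21 December 2021 and 13 October 2022.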